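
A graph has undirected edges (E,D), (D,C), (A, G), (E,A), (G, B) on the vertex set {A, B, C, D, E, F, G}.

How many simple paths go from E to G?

E–A–G

1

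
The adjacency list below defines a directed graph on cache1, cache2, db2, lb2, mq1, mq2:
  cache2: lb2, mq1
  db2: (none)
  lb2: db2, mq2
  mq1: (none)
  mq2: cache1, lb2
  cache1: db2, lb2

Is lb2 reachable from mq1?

mq1 has no outgoing edges, so nothing is reachable from it.

No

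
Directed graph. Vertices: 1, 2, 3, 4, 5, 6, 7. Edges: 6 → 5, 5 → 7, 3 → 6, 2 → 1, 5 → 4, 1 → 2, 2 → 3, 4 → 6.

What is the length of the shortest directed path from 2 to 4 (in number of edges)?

4

Distance 0: 2.
Distance 1: 1, 3.
Distance 2: 6.
Distance 3: 5.
Distance 4: 4, 7 — contains 4.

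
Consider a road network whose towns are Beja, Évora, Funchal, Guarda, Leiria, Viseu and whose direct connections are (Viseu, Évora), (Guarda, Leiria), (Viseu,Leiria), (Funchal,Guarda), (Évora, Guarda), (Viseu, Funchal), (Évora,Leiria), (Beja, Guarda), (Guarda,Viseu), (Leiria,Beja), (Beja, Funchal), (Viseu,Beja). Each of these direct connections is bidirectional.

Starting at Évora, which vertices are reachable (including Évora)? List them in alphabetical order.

Start at Évora.
Its neighbours: Guarda, Leiria, Viseu.
Then their neighbours: Beja, Funchal.
Every vertex is now reached.

Beja, Évora, Funchal, Guarda, Leiria, Viseu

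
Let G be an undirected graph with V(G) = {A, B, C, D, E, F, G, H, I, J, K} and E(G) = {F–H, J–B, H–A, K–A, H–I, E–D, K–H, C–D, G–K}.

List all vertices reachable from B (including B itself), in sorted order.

B, J

Start at B.
Its neighbours: J.
Nothing further is reachable.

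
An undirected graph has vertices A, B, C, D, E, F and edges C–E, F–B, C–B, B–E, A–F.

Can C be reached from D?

D has no edges, so nothing is reachable from it.

No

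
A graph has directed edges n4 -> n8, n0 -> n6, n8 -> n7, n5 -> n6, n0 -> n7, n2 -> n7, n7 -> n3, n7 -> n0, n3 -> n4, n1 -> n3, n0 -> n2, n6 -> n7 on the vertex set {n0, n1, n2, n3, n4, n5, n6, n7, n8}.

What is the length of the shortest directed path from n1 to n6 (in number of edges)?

Distance 0: n1.
Distance 1: n3.
Distance 2: n4.
Distance 3: n8.
Distance 4: n7.
Distance 5: n0.
Distance 6: n2, n6 — contains n6.

6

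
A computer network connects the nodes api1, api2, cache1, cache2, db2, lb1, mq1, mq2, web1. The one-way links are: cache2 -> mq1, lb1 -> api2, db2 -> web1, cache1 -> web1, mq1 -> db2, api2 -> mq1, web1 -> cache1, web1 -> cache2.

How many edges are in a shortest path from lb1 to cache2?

Distance 0: lb1.
Distance 1: api2.
Distance 2: mq1.
Distance 3: db2.
Distance 4: web1.
Distance 5: cache1, cache2 — contains cache2.

5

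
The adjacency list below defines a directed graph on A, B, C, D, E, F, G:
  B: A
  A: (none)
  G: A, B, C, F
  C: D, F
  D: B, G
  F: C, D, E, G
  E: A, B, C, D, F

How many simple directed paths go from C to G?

C→D→G
C→F→D→G
C→F→E→D→G
C→F→G

4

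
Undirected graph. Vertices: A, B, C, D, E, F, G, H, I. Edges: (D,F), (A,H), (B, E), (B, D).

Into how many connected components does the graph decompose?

5

From A: component {A, H}.
From B: component {B, D, E, F}.
From C: component {C}.
From G: component {G}.
From I: component {I}.
That's 5 components.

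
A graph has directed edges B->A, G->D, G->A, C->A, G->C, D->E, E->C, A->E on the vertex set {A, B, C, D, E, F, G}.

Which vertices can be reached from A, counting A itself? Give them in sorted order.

Start at A.
Its neighbours: E.
Then their neighbours: C.
Nothing further is reachable.

A, C, E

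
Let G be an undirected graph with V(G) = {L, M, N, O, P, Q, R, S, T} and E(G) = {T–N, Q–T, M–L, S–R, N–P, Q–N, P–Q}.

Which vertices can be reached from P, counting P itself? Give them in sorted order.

Start at P.
Its neighbours: N, Q.
Then their neighbours: T.
Nothing further is reachable.

N, P, Q, T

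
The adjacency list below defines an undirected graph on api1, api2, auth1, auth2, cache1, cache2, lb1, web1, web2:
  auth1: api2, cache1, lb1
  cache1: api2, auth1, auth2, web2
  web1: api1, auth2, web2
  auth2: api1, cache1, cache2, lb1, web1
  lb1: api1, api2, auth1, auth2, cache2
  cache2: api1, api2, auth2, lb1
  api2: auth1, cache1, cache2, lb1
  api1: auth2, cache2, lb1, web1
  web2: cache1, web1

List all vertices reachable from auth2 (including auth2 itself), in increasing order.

Start at auth2.
Its neighbours: api1, cache1, cache2, lb1, web1.
Then their neighbours: api2, auth1, web2.
Every vertex is now reached.

api1, api2, auth1, auth2, cache1, cache2, lb1, web1, web2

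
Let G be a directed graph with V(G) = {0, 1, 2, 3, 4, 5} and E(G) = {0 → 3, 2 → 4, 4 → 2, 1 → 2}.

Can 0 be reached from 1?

No

Explore from 1.
Distance 1: reach 2.
Distance 2: reach 4.
The search from 1 is exhausted; no directed path reaches 0.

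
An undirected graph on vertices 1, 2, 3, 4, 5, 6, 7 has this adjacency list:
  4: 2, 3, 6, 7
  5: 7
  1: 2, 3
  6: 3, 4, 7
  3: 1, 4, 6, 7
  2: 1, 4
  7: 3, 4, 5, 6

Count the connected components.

From 1: component {1, 2, 3, 4, 5, 6, 7}.
That's 1 component.

1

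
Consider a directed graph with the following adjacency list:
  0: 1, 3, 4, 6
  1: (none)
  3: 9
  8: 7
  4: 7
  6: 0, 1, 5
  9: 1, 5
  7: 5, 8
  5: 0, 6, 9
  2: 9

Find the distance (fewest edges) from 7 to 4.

3

Distance 0: 7.
Distance 1: 5, 8.
Distance 2: 0, 6, 9.
Distance 3: 1, 3, 4 — contains 4.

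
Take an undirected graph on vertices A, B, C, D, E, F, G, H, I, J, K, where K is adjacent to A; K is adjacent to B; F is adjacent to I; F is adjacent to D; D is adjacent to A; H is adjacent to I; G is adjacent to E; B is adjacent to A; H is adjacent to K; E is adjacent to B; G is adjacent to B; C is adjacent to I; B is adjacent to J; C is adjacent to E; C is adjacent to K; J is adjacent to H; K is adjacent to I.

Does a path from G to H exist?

Yes

Explore from G.
Distance 1: reach B, E.
Distance 2: reach A, C, J, K.
Distance 3: reach D, H, I.
Found H.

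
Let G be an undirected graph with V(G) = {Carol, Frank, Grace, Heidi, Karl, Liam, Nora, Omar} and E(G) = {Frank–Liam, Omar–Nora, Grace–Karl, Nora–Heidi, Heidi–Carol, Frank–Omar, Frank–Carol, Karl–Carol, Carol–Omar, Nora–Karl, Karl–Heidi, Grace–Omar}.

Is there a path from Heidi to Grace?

Explore from Heidi.
Distance 1: reach Carol, Karl, Nora.
Distance 2: reach Frank, Grace, Omar.
Found Grace.

Yes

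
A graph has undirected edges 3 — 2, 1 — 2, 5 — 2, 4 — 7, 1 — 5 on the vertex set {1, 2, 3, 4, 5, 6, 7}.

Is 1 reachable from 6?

6 has no edges, so nothing is reachable from it.

No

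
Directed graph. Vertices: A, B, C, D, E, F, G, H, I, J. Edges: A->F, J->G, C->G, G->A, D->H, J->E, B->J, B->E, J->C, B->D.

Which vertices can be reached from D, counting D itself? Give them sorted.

Start at D.
Its neighbours: H.
Nothing further is reachable.

D, H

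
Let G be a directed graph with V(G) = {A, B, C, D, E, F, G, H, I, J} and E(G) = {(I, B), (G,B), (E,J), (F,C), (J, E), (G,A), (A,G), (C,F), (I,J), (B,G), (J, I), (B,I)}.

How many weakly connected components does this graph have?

4

From A: component {A, B, E, G, I, J}.
From C: component {C, F}.
From D: component {D}.
From H: component {H}.
That's 4 components.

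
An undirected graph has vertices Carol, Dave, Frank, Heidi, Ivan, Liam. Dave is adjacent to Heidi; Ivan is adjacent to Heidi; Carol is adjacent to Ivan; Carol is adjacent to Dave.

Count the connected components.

From Carol: component {Carol, Dave, Heidi, Ivan}.
From Frank: component {Frank}.
From Liam: component {Liam}.
That's 3 components.

3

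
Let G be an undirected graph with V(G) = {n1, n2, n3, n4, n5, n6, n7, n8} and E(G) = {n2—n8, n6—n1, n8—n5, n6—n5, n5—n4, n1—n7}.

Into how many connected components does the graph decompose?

From n1: component {n1, n2, n4, n5, n6, n7, n8}.
From n3: component {n3}.
That's 2 components.

2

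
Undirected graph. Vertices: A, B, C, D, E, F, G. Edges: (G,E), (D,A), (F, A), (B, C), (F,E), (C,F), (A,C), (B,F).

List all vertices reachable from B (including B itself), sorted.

A, B, C, D, E, F, G

Start at B.
Its neighbours: C, F.
Then their neighbours: A, E.
Then next layer: D, G.
Every vertex is now reached.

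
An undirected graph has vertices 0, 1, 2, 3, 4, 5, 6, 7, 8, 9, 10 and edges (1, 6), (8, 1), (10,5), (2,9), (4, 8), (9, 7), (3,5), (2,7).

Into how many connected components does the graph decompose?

From 0: component {0}.
From 1: component {1, 4, 6, 8}.
From 2: component {2, 7, 9}.
From 3: component {3, 5, 10}.
That's 4 components.

4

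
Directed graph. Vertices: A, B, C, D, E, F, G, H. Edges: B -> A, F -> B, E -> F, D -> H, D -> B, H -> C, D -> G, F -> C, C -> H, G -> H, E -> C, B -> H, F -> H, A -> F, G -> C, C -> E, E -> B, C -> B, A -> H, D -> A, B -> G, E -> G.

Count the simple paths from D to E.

15

D→A→F→B→G→C→E
D→A→F→B→G→H→C→E
D→A→F→B→H→C→E
D→A→F→C→E
D→A→F→H→C→E
D→A→H→C→E
D→B→A→F→C→E
D→B→A→F→H→C→E
D→B→A→H→C→E
D→B→G→C→E
D→B→G→H→C→E
D→B→H→C→E
D→G→C→E
D→G→H→C→E
D→H→C→E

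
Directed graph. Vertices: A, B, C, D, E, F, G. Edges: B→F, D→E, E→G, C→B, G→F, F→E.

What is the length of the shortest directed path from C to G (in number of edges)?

4

Distance 0: C.
Distance 1: B.
Distance 2: F.
Distance 3: E.
Distance 4: G — contains G.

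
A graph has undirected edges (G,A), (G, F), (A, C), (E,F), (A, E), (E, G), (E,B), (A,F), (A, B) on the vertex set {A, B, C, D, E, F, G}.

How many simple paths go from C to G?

C–A–B–E–F–G
C–A–B–E–G
C–A–E–F–G
C–A–E–G
C–A–F–E–G
C–A–F–G
C–A–G

7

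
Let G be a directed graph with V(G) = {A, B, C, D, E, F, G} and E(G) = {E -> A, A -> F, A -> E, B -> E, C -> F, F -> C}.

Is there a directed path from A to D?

No

Explore from A.
Distance 1: reach E, F.
Distance 2: reach C.
The search from A is exhausted; no directed path reaches D.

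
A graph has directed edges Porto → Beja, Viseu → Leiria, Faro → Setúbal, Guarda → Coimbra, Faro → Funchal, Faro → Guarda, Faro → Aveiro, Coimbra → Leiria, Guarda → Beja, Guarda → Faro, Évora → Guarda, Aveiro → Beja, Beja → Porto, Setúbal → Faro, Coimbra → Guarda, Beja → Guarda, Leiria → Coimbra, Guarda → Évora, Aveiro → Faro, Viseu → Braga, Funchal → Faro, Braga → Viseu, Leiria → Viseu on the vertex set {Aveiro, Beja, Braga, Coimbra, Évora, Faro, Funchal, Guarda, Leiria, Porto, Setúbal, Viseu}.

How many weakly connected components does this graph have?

1

From Aveiro: component {Aveiro, Beja, Braga, Coimbra, Évora, Faro, Funchal, Guarda, Leiria, Porto, Setúbal, Viseu}.
That's 1 component.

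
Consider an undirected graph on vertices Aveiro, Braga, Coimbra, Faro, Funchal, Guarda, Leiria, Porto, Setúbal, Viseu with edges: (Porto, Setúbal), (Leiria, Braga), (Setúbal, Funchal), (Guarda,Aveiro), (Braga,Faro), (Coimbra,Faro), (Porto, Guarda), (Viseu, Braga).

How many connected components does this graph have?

From Aveiro: component {Aveiro, Funchal, Guarda, Porto, Setúbal}.
From Braga: component {Braga, Coimbra, Faro, Leiria, Viseu}.
That's 2 components.

2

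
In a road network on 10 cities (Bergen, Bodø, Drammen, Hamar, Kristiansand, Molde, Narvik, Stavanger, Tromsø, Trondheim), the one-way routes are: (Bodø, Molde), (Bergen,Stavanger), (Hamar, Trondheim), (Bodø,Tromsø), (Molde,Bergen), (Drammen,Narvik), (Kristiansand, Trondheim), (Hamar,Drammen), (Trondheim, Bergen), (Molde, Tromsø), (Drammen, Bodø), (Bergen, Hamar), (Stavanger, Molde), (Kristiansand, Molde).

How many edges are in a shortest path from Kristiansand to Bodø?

5

Distance 0: Kristiansand.
Distance 1: Molde, Trondheim.
Distance 2: Bergen, Tromsø.
Distance 3: Hamar, Stavanger.
Distance 4: Drammen.
Distance 5: Bodø, Narvik — contains Bodø.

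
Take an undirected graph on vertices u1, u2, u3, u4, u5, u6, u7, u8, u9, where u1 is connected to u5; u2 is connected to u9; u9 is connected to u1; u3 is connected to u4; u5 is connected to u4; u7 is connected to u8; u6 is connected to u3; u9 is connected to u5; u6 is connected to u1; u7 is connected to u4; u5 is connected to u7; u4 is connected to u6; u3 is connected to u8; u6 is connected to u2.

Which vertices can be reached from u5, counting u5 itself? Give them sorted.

u1, u2, u3, u4, u5, u6, u7, u8, u9

Start at u5.
Its neighbours: u1, u4, u7, u9.
Then their neighbours: u2, u3, u6, u8.
Every vertex is now reached.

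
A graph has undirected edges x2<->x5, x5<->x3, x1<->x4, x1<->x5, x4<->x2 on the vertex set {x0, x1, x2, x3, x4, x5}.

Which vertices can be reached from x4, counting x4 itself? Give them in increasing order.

Start at x4.
Its neighbours: x1, x2.
Then their neighbours: x5.
Then next layer: x3.
Nothing further is reachable.

x1, x2, x3, x4, x5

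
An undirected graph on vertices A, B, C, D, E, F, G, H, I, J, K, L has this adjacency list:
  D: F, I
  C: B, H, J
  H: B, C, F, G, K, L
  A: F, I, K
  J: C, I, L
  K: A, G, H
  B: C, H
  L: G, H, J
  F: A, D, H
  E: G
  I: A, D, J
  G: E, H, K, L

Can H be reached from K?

Yes

Explore from K.
Distance 1: reach A, G, H.
Found H.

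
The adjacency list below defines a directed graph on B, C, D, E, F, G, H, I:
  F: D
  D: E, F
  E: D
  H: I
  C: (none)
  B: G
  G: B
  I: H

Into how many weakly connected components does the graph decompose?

From B: component {B, G}.
From C: component {C}.
From D: component {D, E, F}.
From H: component {H, I}.
That's 4 components.

4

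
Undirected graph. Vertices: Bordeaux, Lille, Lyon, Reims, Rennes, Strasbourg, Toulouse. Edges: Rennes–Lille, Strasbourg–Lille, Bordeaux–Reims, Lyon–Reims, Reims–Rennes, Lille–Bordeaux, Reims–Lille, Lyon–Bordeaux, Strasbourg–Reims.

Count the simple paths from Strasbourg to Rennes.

8

Strasbourg–Lille–Bordeaux–Lyon–Reims–Rennes
Strasbourg–Lille–Bordeaux–Reims–Rennes
Strasbourg–Lille–Reims–Rennes
Strasbourg–Lille–Rennes
Strasbourg–Reims–Bordeaux–Lille–Rennes
Strasbourg–Reims–Lille–Rennes
Strasbourg–Reims–Lyon–Bordeaux–Lille–Rennes
Strasbourg–Reims–Rennes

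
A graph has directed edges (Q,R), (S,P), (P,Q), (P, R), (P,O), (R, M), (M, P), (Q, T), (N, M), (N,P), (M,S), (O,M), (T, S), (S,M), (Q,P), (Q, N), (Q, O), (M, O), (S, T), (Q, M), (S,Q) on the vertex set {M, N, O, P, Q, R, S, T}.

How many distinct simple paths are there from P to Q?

P→O→M→S→Q
P→Q
P→R→M→S→Q

3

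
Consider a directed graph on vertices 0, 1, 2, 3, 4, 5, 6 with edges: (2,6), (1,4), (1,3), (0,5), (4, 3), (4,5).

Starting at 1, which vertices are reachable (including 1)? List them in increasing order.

Start at 1.
Its neighbours: 3, 4.
Then their neighbours: 5.
Nothing further is reachable.

1, 3, 4, 5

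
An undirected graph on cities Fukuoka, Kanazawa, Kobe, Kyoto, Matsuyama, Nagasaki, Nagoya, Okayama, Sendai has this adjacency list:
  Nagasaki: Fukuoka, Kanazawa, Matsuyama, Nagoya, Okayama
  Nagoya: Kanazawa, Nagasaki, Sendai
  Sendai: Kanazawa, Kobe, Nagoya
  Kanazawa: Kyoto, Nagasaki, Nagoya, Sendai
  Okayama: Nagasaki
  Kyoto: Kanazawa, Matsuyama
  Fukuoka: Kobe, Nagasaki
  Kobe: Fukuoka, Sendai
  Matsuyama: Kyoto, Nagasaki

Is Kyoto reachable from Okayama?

Explore from Okayama.
Distance 1: reach Nagasaki.
Distance 2: reach Fukuoka, Kanazawa, Matsuyama, Nagoya.
Distance 3: reach Kobe, Kyoto, Sendai.
Found Kyoto.

Yes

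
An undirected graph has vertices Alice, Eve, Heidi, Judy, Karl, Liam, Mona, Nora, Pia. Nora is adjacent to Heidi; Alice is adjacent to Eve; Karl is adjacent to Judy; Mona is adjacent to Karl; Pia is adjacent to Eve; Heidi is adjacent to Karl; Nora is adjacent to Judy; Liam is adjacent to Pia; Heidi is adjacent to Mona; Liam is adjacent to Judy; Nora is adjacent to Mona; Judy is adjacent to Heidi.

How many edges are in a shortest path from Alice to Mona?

Distance 0: Alice.
Distance 1: Eve.
Distance 2: Pia.
Distance 3: Liam.
Distance 4: Judy.
Distance 5: Heidi, Karl, Nora.
Distance 6: Mona — contains Mona.

6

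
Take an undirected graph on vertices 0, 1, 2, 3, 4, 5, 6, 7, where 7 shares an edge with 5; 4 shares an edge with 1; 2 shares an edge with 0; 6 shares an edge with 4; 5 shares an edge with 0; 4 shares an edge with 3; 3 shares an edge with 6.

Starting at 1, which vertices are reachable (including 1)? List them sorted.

1, 3, 4, 6

Start at 1.
Its neighbours: 4.
Then their neighbours: 3, 6.
Nothing further is reachable.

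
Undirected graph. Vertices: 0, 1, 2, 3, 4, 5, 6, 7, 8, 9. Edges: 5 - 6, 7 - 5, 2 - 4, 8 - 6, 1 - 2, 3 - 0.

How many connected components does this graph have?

4

From 0: component {0, 3}.
From 1: component {1, 2, 4}.
From 5: component {5, 6, 7, 8}.
From 9: component {9}.
That's 4 components.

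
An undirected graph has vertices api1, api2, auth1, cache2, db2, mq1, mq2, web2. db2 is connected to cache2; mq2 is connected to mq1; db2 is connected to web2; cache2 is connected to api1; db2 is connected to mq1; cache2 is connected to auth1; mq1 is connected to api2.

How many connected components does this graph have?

From api1: component {api1, api2, auth1, cache2, db2, mq1, mq2, web2}.
That's 1 component.

1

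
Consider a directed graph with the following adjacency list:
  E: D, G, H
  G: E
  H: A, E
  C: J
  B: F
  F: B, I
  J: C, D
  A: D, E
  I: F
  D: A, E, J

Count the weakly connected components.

2

From A: component {A, C, D, E, G, H, J}.
From B: component {B, F, I}.
That's 2 components.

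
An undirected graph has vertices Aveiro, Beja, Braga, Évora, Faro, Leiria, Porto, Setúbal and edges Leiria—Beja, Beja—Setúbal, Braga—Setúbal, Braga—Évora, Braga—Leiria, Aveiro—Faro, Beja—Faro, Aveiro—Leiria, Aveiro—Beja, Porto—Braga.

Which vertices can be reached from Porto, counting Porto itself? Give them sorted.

Aveiro, Beja, Braga, Évora, Faro, Leiria, Porto, Setúbal

Start at Porto.
Its neighbours: Braga.
Then their neighbours: Évora, Leiria, Setúbal.
Then next layer: Aveiro, Beja.
Then next layer: Faro.
Every vertex is now reached.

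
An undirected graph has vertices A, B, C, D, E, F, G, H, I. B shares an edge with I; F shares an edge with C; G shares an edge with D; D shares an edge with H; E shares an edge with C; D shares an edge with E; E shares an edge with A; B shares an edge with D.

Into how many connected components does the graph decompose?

1

From A: component {A, B, C, D, E, F, G, H, I}.
That's 1 component.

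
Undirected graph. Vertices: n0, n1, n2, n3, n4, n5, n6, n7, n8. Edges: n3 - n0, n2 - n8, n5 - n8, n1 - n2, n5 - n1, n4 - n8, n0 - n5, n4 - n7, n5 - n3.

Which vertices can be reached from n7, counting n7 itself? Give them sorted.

n0, n1, n2, n3, n4, n5, n7, n8

Start at n7.
Its neighbours: n4.
Then their neighbours: n8.
Then next layer: n2, n5.
Then next layer: n0, n1, n3.
Nothing further is reachable.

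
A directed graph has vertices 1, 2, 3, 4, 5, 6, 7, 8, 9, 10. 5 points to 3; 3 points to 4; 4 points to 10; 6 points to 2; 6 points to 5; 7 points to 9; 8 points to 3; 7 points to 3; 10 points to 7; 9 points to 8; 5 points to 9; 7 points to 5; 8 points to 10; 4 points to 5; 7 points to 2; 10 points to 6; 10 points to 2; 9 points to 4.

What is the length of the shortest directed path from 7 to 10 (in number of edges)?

3

Distance 0: 7.
Distance 1: 2, 3, 5, 9.
Distance 2: 4, 8.
Distance 3: 10 — contains 10.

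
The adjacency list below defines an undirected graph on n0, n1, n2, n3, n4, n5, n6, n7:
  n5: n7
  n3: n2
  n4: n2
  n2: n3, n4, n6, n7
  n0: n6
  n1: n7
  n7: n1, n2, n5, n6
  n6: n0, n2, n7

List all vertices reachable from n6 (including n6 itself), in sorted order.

n0, n1, n2, n3, n4, n5, n6, n7

Start at n6.
Its neighbours: n0, n2, n7.
Then their neighbours: n1, n3, n4, n5.
Every vertex is now reached.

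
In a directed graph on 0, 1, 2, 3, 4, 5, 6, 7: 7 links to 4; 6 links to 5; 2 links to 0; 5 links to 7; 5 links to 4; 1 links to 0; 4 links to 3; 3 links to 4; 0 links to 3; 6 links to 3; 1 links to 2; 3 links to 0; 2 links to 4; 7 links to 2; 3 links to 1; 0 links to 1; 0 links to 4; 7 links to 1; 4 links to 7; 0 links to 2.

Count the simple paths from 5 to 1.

5→4→3→0→1
5→4→3→1
5→4→7→1
5→4→7→2→0→1
5→4→7→2→0→3→1
5→7→1
5→7→2→0→1
5→7→2→0→3→1
5→7→2→0→4→3→1
5→7→2→4→3→0→1
5→7→2→4→3→1
5→7→4→3→0→1
5→7→4→3→1

13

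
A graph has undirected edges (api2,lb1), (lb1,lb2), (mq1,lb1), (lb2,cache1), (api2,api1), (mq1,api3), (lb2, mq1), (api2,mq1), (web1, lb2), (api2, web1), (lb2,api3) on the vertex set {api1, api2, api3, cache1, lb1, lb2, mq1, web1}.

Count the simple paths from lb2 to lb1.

lb2–api3–mq1–api2–lb1
lb2–api3–mq1–lb1
lb2–lb1
lb2–mq1–api2–lb1
lb2–mq1–lb1
lb2–web1–api2–lb1
lb2–web1–api2–mq1–lb1

7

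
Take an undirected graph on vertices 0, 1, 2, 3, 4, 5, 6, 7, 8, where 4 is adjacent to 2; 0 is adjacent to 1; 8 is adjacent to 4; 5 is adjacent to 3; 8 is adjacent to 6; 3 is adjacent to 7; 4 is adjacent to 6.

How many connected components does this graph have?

3

From 0: component {0, 1}.
From 2: component {2, 4, 6, 8}.
From 3: component {3, 5, 7}.
That's 3 components.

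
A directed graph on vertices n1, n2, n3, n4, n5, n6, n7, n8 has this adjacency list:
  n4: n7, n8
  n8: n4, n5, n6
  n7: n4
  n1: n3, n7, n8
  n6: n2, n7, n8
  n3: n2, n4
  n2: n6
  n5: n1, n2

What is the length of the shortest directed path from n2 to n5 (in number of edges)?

3

Distance 0: n2.
Distance 1: n6.
Distance 2: n7, n8.
Distance 3: n4, n5 — contains n5.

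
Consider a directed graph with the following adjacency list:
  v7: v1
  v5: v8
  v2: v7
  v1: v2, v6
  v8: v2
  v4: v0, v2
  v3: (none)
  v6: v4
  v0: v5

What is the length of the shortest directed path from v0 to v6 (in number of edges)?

Distance 0: v0.
Distance 1: v5.
Distance 2: v8.
Distance 3: v2.
Distance 4: v7.
Distance 5: v1.
Distance 6: v6 — contains v6.

6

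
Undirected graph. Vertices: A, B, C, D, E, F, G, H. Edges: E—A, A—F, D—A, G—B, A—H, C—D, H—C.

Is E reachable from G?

No

Explore from G.
Distance 1: reach B.
The search is exhausted without reaching E; it lies in a different component.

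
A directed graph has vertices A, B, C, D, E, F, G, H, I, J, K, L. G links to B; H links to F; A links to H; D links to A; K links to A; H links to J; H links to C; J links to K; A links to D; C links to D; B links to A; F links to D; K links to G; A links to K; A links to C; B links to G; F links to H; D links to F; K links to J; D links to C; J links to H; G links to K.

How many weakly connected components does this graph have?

4

From A: component {A, B, C, D, F, G, H, J, K}.
From E: component {E}.
From I: component {I}.
From L: component {L}.
That's 4 components.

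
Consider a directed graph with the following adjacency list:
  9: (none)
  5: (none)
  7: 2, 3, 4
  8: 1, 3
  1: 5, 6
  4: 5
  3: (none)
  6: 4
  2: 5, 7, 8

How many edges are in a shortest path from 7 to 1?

3

Distance 0: 7.
Distance 1: 2, 3, 4.
Distance 2: 5, 8.
Distance 3: 1 — contains 1.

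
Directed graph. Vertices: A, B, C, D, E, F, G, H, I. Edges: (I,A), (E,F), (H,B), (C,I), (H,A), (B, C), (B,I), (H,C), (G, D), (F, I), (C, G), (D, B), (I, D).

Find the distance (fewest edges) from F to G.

5

Distance 0: F.
Distance 1: I.
Distance 2: A, D.
Distance 3: B.
Distance 4: C.
Distance 5: G — contains G.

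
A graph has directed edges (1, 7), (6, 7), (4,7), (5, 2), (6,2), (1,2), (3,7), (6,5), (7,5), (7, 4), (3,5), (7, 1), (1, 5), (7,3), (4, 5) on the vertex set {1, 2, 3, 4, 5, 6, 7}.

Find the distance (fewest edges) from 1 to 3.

2

Distance 0: 1.
Distance 1: 2, 5, 7.
Distance 2: 3, 4 — contains 3.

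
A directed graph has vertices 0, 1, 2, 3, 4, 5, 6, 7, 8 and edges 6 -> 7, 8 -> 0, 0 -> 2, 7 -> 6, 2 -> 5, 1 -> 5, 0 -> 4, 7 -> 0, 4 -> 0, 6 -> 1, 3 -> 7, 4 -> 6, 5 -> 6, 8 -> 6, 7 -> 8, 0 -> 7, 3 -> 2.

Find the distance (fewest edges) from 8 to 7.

2

Distance 0: 8.
Distance 1: 0, 6.
Distance 2: 1, 2, 4, 7 — contains 7.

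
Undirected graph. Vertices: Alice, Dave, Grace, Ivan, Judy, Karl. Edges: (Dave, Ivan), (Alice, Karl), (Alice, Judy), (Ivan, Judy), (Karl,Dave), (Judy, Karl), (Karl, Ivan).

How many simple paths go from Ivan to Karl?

Ivan–Dave–Karl
Ivan–Judy–Alice–Karl
Ivan–Judy–Karl
Ivan–Karl

4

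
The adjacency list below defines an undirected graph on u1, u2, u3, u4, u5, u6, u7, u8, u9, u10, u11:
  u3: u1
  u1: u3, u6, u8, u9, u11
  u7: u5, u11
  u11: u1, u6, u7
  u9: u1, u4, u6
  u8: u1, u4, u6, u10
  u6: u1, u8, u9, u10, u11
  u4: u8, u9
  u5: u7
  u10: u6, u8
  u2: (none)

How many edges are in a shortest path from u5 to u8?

Distance 0: u5.
Distance 1: u7.
Distance 2: u11.
Distance 3: u1, u6.
Distance 4: u3, u8, u9, u10 — contains u8.

4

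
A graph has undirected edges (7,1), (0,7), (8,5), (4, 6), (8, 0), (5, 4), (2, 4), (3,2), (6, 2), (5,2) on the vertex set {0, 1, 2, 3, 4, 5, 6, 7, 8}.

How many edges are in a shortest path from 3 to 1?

Distance 0: 3.
Distance 1: 2.
Distance 2: 4, 5, 6.
Distance 3: 8.
Distance 4: 0.
Distance 5: 7.
Distance 6: 1 — contains 1.

6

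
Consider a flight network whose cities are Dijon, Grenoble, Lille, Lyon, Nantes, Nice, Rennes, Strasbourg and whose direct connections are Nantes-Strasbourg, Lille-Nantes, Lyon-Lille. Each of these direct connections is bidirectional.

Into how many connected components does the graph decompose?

5

From Dijon: component {Dijon}.
From Grenoble: component {Grenoble}.
From Lille: component {Lille, Lyon, Nantes, Strasbourg}.
From Nice: component {Nice}.
From Rennes: component {Rennes}.
That's 5 components.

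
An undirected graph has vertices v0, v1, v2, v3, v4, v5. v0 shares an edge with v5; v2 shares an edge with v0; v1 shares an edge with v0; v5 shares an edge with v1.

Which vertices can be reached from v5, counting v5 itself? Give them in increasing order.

Start at v5.
Its neighbours: v0, v1.
Then their neighbours: v2.
Nothing further is reachable.

v0, v1, v2, v5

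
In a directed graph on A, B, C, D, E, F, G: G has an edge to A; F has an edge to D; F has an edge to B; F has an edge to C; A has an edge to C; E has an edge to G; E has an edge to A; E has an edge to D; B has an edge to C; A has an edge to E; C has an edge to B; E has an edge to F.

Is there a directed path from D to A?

D has no outgoing edges, so nothing is reachable from it.

No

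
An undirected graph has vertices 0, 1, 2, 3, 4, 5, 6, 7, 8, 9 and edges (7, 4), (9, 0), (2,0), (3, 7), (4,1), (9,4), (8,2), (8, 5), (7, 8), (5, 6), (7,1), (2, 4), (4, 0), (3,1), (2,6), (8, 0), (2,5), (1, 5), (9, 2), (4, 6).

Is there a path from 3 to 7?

Explore from 3.
Distance 1: reach 1, 7.
Found 7.

Yes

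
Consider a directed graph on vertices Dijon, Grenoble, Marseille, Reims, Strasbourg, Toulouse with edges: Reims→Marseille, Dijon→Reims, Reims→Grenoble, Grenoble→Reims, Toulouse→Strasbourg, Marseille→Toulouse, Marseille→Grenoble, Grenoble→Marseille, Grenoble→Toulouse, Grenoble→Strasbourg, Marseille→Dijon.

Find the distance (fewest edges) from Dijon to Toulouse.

3

Distance 0: Dijon.
Distance 1: Reims.
Distance 2: Grenoble, Marseille.
Distance 3: Strasbourg, Toulouse — contains Toulouse.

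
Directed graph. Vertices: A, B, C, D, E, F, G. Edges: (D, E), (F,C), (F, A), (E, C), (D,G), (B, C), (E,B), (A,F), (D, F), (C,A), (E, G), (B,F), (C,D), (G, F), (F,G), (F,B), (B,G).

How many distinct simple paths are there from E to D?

6

E→B→C→D
E→B→F→C→D
E→B→G→F→C→D
E→C→D
E→G→F→B→C→D
E→G→F→C→D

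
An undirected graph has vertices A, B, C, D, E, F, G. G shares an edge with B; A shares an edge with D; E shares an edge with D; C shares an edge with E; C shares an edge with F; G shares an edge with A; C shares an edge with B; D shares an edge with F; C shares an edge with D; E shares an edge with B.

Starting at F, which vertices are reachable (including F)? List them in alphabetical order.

A, B, C, D, E, F, G

Start at F.
Its neighbours: C, D.
Then their neighbours: A, B, E.
Then next layer: G.
Every vertex is now reached.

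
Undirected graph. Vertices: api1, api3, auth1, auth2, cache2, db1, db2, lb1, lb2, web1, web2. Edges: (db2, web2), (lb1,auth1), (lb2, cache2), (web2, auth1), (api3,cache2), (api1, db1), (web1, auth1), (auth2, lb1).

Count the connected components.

From api1: component {api1, db1}.
From api3: component {api3, cache2, lb2}.
From auth1: component {auth1, auth2, db2, lb1, web1, web2}.
That's 3 components.

3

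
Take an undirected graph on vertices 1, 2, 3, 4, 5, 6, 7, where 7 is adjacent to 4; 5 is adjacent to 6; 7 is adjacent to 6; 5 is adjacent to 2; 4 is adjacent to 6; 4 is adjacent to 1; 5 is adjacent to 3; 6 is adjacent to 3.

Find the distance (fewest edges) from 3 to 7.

Distance 0: 3.
Distance 1: 5, 6.
Distance 2: 2, 4, 7 — contains 7.

2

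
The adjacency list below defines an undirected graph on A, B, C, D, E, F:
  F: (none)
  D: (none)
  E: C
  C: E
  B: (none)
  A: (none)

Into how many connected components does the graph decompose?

5

From A: component {A}.
From B: component {B}.
From C: component {C, E}.
From D: component {D}.
From F: component {F}.
That's 5 components.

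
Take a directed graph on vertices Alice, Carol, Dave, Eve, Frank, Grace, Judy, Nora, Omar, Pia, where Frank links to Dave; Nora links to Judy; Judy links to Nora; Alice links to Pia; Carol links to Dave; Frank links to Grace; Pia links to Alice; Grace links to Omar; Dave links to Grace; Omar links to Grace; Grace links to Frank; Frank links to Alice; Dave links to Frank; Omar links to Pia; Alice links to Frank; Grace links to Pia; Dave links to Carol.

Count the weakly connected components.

From Alice: component {Alice, Carol, Dave, Frank, Grace, Omar, Pia}.
From Eve: component {Eve}.
From Judy: component {Judy, Nora}.
That's 3 components.

3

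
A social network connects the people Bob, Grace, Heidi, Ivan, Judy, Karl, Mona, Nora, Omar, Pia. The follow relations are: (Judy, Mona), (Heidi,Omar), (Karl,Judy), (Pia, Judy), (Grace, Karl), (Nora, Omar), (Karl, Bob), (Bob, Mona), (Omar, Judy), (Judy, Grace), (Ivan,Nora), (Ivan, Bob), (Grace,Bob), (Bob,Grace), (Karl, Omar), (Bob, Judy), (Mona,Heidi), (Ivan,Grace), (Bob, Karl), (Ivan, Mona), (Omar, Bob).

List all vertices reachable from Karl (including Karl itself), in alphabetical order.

Start at Karl.
Its neighbours: Bob, Judy, Omar.
Then their neighbours: Grace, Mona.
Then next layer: Heidi.
Nothing further is reachable.

Bob, Grace, Heidi, Judy, Karl, Mona, Omar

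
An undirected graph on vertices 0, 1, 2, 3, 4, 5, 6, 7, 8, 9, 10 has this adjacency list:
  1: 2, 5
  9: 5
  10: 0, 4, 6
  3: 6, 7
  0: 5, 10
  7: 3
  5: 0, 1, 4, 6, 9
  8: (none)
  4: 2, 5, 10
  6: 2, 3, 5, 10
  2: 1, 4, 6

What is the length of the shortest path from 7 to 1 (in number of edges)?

Distance 0: 7.
Distance 1: 3.
Distance 2: 6.
Distance 3: 2, 5, 10.
Distance 4: 0, 1, 4, 9 — contains 1.

4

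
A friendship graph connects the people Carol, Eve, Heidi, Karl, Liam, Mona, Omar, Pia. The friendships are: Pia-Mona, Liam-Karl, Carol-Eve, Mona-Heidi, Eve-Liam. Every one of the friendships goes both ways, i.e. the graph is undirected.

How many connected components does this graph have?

From Carol: component {Carol, Eve, Karl, Liam}.
From Heidi: component {Heidi, Mona, Pia}.
From Omar: component {Omar}.
That's 3 components.

3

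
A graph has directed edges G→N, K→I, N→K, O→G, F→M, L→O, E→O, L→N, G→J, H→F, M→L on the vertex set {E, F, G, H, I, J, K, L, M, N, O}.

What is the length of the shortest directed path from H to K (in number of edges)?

5

Distance 0: H.
Distance 1: F.
Distance 2: M.
Distance 3: L.
Distance 4: N, O.
Distance 5: G, K — contains K.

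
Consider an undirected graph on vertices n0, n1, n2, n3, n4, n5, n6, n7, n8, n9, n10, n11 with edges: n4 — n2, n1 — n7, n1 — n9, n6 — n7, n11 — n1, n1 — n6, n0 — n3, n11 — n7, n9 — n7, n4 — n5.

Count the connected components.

From n0: component {n0, n3}.
From n1: component {n1, n6, n7, n9, n11}.
From n2: component {n2, n4, n5}.
From n8: component {n8}.
From n10: component {n10}.
That's 5 components.

5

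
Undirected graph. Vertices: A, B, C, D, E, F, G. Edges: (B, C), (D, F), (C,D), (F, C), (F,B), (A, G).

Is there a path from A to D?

Explore from A.
Distance 1: reach G.
The search is exhausted without reaching D; it lies in a different component.

No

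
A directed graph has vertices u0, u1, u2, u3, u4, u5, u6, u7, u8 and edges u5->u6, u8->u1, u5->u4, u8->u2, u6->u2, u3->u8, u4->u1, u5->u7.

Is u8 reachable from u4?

Explore from u4.
Distance 1: reach u1.
The search from u4 is exhausted; no directed path reaches u8.

No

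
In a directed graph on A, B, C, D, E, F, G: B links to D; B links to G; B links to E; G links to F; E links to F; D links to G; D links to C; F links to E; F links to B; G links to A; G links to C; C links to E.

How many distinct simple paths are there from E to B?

E→F→B

1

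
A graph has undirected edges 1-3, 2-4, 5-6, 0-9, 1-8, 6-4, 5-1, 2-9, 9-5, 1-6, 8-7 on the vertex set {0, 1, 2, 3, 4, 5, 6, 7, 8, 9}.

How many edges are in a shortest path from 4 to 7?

Distance 0: 4.
Distance 1: 2, 6.
Distance 2: 1, 5, 9.
Distance 3: 0, 3, 8.
Distance 4: 7 — contains 7.

4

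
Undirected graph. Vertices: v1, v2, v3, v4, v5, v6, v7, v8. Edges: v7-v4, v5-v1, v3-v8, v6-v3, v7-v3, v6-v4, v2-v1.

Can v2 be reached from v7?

No

Explore from v7.
Distance 1: reach v3, v4.
Distance 2: reach v6, v8.
The search is exhausted without reaching v2; it lies in a different component.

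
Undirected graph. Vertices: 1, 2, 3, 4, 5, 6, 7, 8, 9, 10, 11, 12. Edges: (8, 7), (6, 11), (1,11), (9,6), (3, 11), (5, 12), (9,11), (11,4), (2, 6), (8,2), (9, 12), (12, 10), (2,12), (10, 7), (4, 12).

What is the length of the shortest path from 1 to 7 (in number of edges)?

5

Distance 0: 1.
Distance 1: 11.
Distance 2: 3, 4, 6, 9.
Distance 3: 2, 12.
Distance 4: 5, 8, 10.
Distance 5: 7 — contains 7.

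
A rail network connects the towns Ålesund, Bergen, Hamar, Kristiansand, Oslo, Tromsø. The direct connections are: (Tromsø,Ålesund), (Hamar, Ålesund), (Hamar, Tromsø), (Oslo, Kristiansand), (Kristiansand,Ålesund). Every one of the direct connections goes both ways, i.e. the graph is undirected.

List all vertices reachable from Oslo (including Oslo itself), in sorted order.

Ålesund, Hamar, Kristiansand, Oslo, Tromsø

Start at Oslo.
Its neighbours: Kristiansand.
Then their neighbours: Ålesund.
Then next layer: Hamar, Tromsø.
Nothing further is reachable.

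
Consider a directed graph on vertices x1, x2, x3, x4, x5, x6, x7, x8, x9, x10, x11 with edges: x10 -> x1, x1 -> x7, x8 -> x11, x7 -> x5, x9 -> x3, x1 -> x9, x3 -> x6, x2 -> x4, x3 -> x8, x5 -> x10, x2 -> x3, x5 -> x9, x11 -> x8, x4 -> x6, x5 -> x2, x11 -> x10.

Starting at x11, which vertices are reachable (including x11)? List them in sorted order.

Start at x11.
Its neighbours: x8, x10.
Then their neighbours: x1.
Then next layer: x7, x9.
Then next layer: x3, x5.
Then next layer: x2, x6.
Then next layer: x4.
Every vertex is now reached.

x1, x2, x3, x4, x5, x6, x7, x8, x9, x10, x11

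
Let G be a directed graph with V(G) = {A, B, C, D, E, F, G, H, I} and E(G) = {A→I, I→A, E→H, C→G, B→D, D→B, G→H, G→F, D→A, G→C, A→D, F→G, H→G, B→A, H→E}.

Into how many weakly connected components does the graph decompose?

From A: component {A, B, D, I}.
From C: component {C, E, F, G, H}.
That's 2 components.

2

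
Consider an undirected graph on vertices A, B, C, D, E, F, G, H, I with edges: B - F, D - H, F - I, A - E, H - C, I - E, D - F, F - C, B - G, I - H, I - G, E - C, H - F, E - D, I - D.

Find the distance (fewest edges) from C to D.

Distance 0: C.
Distance 1: E, F, H.
Distance 2: A, B, D, I — contains D.

2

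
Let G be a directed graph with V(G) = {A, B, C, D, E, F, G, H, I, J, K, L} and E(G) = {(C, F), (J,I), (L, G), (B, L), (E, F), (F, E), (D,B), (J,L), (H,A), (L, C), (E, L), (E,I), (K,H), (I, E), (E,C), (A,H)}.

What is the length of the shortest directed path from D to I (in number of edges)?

Distance 0: D.
Distance 1: B.
Distance 2: L.
Distance 3: C, G.
Distance 4: F.
Distance 5: E.
Distance 6: I — contains I.

6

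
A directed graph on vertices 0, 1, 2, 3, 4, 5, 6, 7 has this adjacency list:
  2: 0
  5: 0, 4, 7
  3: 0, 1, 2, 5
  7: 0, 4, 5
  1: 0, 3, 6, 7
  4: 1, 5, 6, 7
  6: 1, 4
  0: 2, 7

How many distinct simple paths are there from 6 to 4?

12

6→1→0→7→4
6→1→0→7→5→4
6→1→3→0→7→4
6→1→3→0→7→5→4
6→1→3→2→0→7→4
6→1→3→2→0→7→5→4
6→1→3→5→0→7→4
6→1→3→5→4
6→1→3→5→7→4
6→1→7→4
6→1→7→5→4
6→4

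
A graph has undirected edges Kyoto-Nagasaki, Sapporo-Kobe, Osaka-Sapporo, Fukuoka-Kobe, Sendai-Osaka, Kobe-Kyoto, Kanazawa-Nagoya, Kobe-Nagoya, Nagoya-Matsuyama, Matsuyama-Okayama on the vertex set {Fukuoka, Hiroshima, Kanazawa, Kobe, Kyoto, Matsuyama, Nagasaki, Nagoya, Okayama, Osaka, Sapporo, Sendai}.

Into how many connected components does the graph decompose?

2

From Fukuoka: component {Fukuoka, Kanazawa, Kobe, Kyoto, Matsuyama, Nagasaki, Nagoya, Okayama, Osaka, Sapporo, Sendai}.
From Hiroshima: component {Hiroshima}.
That's 2 components.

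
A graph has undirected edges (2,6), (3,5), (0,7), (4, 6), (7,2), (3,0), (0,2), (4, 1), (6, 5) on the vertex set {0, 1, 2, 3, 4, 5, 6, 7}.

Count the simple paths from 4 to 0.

3

4–6–2–0
4–6–2–7–0
4–6–5–3–0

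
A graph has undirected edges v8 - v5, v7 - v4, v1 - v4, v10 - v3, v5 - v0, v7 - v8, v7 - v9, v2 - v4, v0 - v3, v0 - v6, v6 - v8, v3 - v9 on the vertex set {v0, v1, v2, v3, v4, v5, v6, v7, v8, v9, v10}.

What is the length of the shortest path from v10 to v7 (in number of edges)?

3

Distance 0: v10.
Distance 1: v3.
Distance 2: v0, v9.
Distance 3: v5, v6, v7 — contains v7.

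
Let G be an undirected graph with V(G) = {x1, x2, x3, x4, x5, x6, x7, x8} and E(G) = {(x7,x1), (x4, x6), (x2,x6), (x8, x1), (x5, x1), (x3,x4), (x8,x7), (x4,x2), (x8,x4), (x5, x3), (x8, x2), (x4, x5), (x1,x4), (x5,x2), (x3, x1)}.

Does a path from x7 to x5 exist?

Explore from x7.
Distance 1: reach x1, x8.
Distance 2: reach x2, x3, x4, x5.
Found x5.

Yes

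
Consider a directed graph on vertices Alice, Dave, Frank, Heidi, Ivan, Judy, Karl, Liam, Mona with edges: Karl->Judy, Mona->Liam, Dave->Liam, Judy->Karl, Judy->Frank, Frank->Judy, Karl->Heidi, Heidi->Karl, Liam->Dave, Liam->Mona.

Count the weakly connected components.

4

From Alice: component {Alice}.
From Dave: component {Dave, Liam, Mona}.
From Frank: component {Frank, Heidi, Judy, Karl}.
From Ivan: component {Ivan}.
That's 4 components.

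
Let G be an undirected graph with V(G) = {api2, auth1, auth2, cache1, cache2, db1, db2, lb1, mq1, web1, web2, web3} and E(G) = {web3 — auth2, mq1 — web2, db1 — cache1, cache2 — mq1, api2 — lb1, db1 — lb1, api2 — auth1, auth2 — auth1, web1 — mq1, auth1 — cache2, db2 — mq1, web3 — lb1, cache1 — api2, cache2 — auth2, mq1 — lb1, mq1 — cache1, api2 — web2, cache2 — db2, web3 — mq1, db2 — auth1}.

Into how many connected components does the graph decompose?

From api2: component {api2, auth1, auth2, cache1, cache2, db1, db2, lb1, mq1, web1, web2, web3}.
That's 1 component.

1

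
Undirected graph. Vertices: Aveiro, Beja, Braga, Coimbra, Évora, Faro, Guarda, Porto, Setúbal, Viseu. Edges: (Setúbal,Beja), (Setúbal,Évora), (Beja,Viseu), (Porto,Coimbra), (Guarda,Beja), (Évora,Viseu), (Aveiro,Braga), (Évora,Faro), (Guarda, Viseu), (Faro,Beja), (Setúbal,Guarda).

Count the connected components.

From Aveiro: component {Aveiro, Braga}.
From Beja: component {Beja, Évora, Faro, Guarda, Setúbal, Viseu}.
From Coimbra: component {Coimbra, Porto}.
That's 3 components.

3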